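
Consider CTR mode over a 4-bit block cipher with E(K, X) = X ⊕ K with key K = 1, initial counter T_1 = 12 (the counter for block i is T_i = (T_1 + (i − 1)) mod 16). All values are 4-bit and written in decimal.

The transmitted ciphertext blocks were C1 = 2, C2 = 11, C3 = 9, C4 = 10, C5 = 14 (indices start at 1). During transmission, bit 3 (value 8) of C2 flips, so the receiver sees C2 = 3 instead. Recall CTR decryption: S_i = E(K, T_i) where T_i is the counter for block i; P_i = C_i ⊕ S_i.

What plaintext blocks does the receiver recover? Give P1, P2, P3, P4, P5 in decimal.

Only C2 changed, to 3. In CTR, a change in C_i flips the same bit in P_i only; the keystream is unaffected. Decrypting the received ciphertext:
P1: T = 12, S = E(K, T) = 13; 2 ⊕ 13 = 15.
P2: T = 13, S = E(K, T) = 12; 3 ⊕ 12 = 15.
P3: T = 14, S = E(K, T) = 15; 9 ⊕ 15 = 6.
P4: T = 15, S = E(K, T) = 14; 10 ⊕ 14 = 4.
P5: T = 0, S = E(K, T) = 1; 14 ⊕ 1 = 15.
Blocks that differ from the original plaintext: P2.

P1 = 15, P2 = 15, P3 = 6, P4 = 4, P5 = 15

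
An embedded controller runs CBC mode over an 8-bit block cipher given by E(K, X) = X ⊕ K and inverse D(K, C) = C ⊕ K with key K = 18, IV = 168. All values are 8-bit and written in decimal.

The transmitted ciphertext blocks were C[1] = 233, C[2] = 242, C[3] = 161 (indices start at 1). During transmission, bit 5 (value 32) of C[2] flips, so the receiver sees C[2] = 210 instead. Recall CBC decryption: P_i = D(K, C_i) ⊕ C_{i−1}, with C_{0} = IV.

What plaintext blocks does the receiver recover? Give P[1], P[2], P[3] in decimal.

Only C[2] changed, to 210. In CBC, a change in C_i garbles P_i and flips the same bit in P_{i+1}. Decrypting the received ciphertext:
P[1]: D(K, 233) = 251; 251 ⊕ 168 = 83.
P[2]: D(K, 210) = 192; 192 ⊕ 233 = 41.
P[3]: D(K, 161) = 179; 179 ⊕ 210 = 97.
Blocks that differ from the original plaintext: P[2], P[3].

P[1] = 83, P[2] = 41, P[3] = 97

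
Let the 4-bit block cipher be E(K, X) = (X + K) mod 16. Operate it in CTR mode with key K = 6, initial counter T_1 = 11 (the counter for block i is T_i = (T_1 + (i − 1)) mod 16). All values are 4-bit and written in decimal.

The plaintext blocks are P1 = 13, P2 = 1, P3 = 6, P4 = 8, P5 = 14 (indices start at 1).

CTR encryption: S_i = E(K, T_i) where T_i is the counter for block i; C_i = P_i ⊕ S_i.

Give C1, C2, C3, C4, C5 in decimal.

C1 = 12, C2 = 3, C3 = 5, C4 = 12, C5 = 11

C1: T = 11, S = E(K, T) = 1; 13 ⊕ 1 = 12.
C2: T = 12, S = E(K, T) = 2; 1 ⊕ 2 = 3.
C3: T = 13, S = E(K, T) = 3; 6 ⊕ 3 = 5.
C4: T = 14, S = E(K, T) = 4; 8 ⊕ 4 = 12.
C5: T = 15, S = E(K, T) = 5; 14 ⊕ 5 = 11.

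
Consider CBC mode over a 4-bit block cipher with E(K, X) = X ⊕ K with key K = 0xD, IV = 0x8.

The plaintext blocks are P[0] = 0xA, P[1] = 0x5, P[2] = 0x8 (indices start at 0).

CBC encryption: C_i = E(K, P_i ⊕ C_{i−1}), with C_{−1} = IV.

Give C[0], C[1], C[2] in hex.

C[0]: P[0] ⊕ 0x8 = 0x2; E(K, 0x2) = 0xF.
C[1]: P[1] ⊕ 0xF = 0xA; E(K, 0xA) = 0x7.
C[2]: P[2] ⊕ 0x7 = 0xF; E(K, 0xF) = 0x2.

C[0] = 0xF, C[1] = 0x7, C[2] = 0x2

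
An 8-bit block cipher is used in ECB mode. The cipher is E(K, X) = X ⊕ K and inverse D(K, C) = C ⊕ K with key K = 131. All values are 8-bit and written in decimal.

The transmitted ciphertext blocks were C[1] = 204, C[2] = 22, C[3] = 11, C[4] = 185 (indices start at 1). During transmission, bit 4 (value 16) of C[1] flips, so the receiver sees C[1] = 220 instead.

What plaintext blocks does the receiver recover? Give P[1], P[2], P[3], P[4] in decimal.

P[1] = 95, P[2] = 149, P[3] = 136, P[4] = 58

ECB decryption: P_i = D(K, C_i).
Only C[1] changed, to 220. In ECB, a change in C_i affects only P_i. Decrypting the received ciphertext:
P[1]: D(K, 220) = 95.
P[2]: D(K, 22) = 149.
P[3]: D(K, 11) = 136.
P[4]: D(K, 185) = 58.
Blocks that differ from the original plaintext: P[1].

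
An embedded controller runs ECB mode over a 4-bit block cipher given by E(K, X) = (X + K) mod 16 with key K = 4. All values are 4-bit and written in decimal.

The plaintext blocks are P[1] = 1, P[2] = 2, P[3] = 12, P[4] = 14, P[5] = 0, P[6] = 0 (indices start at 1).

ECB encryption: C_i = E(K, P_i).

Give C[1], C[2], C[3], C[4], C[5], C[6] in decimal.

C[1] = 5, C[2] = 6, C[3] = 0, C[4] = 2, C[5] = 4, C[6] = 4

C[1]: E(K, 1) = 5.
C[2]: E(K, 2) = 6.
C[3]: E(K, 12) = 0.
C[4]: E(K, 14) = 2.
C[5]: E(K, 0) = 4.
C[6]: E(K, 0) = 4.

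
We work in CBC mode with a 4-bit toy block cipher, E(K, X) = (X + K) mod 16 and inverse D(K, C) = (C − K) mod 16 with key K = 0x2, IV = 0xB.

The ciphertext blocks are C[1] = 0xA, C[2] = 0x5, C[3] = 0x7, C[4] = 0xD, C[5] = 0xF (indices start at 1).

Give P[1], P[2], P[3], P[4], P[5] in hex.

P[1] = 0x3, P[2] = 0x9, P[3] = 0x0, P[4] = 0xC, P[5] = 0x0

CBC decryption: P_i = D(K, C_i) ⊕ C_{i−1}, with C_{0} = IV.
P[1]: D(K, 0xA) = 0x8; 0x8 ⊕ 0xB = 0x3.
P[2]: D(K, 0x5) = 0x3; 0x3 ⊕ 0xA = 0x9.
P[3]: D(K, 0x7) = 0x5; 0x5 ⊕ 0x5 = 0x0.
P[4]: D(K, 0xD) = 0xB; 0xB ⊕ 0x7 = 0xC.
P[5]: D(K, 0xF) = 0xD; 0xD ⊕ 0xD = 0x0.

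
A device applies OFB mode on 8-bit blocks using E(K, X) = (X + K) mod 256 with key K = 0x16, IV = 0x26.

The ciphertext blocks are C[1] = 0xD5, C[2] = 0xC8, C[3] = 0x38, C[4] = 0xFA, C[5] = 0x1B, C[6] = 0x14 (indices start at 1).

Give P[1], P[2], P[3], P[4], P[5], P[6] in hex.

OFB decryption: S_i = E(K, S_{i−1}) with S_{0} = IV; P_i = C_i ⊕ S_i.
P[1]: S = E(K, 0x26) = 0x3C; 0xD5 ⊕ 0x3C = 0xE9.
P[2]: S = E(K, 0x3C) = 0x52; 0xC8 ⊕ 0x52 = 0x9A.
P[3]: S = E(K, 0x52) = 0x68; 0x38 ⊕ 0x68 = 0x50.
P[4]: S = E(K, 0x68) = 0x7E; 0xFA ⊕ 0x7E = 0x84.
P[5]: S = E(K, 0x7E) = 0x94; 0x1B ⊕ 0x94 = 0x8F.
P[6]: S = E(K, 0x94) = 0xAA; 0x14 ⊕ 0xAA = 0xBE.

P[1] = 0xE9, P[2] = 0x9A, P[3] = 0x50, P[4] = 0x84, P[5] = 0x8F, P[6] = 0xBE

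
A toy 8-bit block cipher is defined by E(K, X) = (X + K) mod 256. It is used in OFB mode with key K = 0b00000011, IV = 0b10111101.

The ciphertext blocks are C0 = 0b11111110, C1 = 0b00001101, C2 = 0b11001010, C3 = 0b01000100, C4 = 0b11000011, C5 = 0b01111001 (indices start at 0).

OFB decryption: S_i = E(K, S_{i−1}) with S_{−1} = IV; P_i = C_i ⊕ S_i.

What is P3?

P0: S = E(K, 0b10111101) = 0b11000000; 0b11111110 ⊕ 0b11000000 = 0b00111110.
P1: S = E(K, 0b11000000) = 0b11000011; 0b00001101 ⊕ 0b11000011 = 0b11001110.
P2: S = E(K, 0b11000011) = 0b11000110; 0b11001010 ⊕ 0b11000110 = 0b00001100.
P3: S = E(K, 0b11000110) = 0b11001001; 0b01000100 ⊕ 0b11001001 = 0b10001101.

P3 = 0b10001101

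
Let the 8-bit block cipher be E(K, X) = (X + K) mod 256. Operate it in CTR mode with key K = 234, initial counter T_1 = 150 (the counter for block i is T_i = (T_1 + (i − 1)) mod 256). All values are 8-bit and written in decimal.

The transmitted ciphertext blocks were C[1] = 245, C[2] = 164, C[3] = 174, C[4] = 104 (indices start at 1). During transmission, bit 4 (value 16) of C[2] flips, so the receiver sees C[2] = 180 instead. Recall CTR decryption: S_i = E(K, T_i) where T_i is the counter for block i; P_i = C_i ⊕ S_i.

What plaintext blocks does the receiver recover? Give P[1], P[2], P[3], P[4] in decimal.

P[1] = 117, P[2] = 53, P[3] = 44, P[4] = 235

Only C[2] changed, to 180. In CTR, a change in C_i flips the same bit in P_i only; the keystream is unaffected. Decrypting the received ciphertext:
P[1]: T = 150, S = E(K, T) = 128; 245 ⊕ 128 = 117.
P[2]: T = 151, S = E(K, T) = 129; 180 ⊕ 129 = 53.
P[3]: T = 152, S = E(K, T) = 130; 174 ⊕ 130 = 44.
P[4]: T = 153, S = E(K, T) = 131; 104 ⊕ 131 = 235.
Blocks that differ from the original plaintext: P[2].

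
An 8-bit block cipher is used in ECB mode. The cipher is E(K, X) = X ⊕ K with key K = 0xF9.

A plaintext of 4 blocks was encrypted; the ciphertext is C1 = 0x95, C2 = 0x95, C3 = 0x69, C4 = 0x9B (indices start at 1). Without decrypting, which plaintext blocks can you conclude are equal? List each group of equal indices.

ECB encrypts each block independently with the same key, so equal ciphertext blocks imply equal plaintext blocks.
C1 = C2 = 0x95, so P1 = P2.

P1 = P2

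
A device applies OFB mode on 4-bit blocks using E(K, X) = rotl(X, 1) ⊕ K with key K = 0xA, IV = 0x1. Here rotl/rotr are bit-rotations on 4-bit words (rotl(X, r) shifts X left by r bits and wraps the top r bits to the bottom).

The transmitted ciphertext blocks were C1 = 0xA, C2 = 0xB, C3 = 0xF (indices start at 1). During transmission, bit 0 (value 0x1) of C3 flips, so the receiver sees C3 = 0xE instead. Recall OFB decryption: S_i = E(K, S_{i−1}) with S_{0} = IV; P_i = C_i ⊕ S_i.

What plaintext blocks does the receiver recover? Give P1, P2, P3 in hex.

P1 = 0x2, P2 = 0x0, P3 = 0x3

Only C3 changed, to 0xE. In OFB, a change in C_i flips the same bit in P_i only; the keystream is unaffected. Decrypting the received ciphertext:
P1: S = E(K, 0x1) = 0x8; 0xA ⊕ 0x8 = 0x2.
P2: S = E(K, 0x8) = 0xB; 0xB ⊕ 0xB = 0x0.
P3: S = E(K, 0xB) = 0xD; 0xE ⊕ 0xD = 0x3.
Blocks that differ from the original plaintext: P3.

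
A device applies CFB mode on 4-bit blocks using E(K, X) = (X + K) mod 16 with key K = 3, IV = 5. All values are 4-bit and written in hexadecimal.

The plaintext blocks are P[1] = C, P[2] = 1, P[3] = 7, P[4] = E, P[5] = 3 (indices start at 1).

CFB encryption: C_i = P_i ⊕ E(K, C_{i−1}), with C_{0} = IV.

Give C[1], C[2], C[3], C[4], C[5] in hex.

C[1]: E(K, 5) = 8; C ⊕ 8 = 4.
C[2]: E(K, 4) = 7; 1 ⊕ 7 = 6.
C[3]: E(K, 6) = 9; 7 ⊕ 9 = E.
C[4]: E(K, E) = 1; E ⊕ 1 = F.
C[5]: E(K, F) = 2; 3 ⊕ 2 = 1.

C[1] = 4, C[2] = 6, C[3] = E, C[4] = F, C[5] = 1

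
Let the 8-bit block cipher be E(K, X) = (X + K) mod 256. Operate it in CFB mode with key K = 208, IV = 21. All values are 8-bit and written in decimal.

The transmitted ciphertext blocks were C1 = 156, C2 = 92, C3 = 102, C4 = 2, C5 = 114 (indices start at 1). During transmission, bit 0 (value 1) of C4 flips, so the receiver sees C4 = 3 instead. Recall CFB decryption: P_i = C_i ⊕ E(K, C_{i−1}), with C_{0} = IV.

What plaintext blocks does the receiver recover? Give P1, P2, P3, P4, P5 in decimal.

Only C4 changed, to 3. In CFB, a change in C_i flips the same bit in P_i and garbles P_{i+1}. Decrypting the received ciphertext:
P1: E(K, 21) = 229; 156 ⊕ 229 = 121.
P2: E(K, 156) = 108; 92 ⊕ 108 = 48.
P3: E(K, 92) = 44; 102 ⊕ 44 = 74.
P4: E(K, 102) = 54; 3 ⊕ 54 = 53.
P5: E(K, 3) = 211; 114 ⊕ 211 = 161.
Blocks that differ from the original plaintext: P4, P5.

P1 = 121, P2 = 48, P3 = 74, P4 = 53, P5 = 161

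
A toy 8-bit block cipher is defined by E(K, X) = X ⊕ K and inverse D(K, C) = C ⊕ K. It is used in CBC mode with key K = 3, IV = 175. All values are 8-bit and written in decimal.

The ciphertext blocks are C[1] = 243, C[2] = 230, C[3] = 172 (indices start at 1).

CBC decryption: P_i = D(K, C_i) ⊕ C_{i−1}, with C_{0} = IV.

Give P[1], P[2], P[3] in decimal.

P[1] = 95, P[2] = 22, P[3] = 73

P[1]: D(K, 243) = 240; 240 ⊕ 175 = 95.
P[2]: D(K, 230) = 229; 229 ⊕ 243 = 22.
P[3]: D(K, 172) = 175; 175 ⊕ 230 = 73.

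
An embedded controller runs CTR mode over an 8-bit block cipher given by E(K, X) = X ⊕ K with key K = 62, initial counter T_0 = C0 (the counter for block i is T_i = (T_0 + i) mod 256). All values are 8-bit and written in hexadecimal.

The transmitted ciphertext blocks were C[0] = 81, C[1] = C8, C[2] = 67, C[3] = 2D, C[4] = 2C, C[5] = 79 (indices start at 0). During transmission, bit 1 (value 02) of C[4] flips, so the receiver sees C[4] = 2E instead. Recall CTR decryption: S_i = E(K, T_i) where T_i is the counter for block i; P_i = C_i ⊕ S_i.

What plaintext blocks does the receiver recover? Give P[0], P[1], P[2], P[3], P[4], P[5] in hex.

P[0] = 23, P[1] = 6B, P[2] = C7, P[3] = 8C, P[4] = 88, P[5] = DE

Only C[4] changed, to 2E. In CTR, a change in C_i flips the same bit in P_i only; the keystream is unaffected. Decrypting the received ciphertext:
P[0]: T = C0, S = E(K, T) = A2; 81 ⊕ A2 = 23.
P[1]: T = C1, S = E(K, T) = A3; C8 ⊕ A3 = 6B.
P[2]: T = C2, S = E(K, T) = A0; 67 ⊕ A0 = C7.
P[3]: T = C3, S = E(K, T) = A1; 2D ⊕ A1 = 8C.
P[4]: T = C4, S = E(K, T) = A6; 2E ⊕ A6 = 88.
P[5]: T = C5, S = E(K, T) = A7; 79 ⊕ A7 = DE.
Blocks that differ from the original plaintext: P[4].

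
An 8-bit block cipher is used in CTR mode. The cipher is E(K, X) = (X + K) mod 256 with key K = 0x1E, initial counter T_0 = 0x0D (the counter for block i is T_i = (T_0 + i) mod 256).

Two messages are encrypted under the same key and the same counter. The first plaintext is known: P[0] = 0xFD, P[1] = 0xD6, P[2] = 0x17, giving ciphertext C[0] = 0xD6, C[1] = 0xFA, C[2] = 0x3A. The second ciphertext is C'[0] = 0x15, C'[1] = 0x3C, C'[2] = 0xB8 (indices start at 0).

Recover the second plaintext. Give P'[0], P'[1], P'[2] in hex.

P'[0] = 0x3E, P'[1] = 0x10, P'[2] = 0x95

In CTR with a reused counter, both messages share the same keystream S_i, so C_i ⊕ C'_i = P_i ⊕ P'_i and thus P'_i = P_i ⊕ C_i ⊕ C'_i.
P'[0]: 0xFD ⊕ 0xD6 ⊕ 0x15 = 0x3E.
P'[1]: 0xD6 ⊕ 0xFA ⊕ 0x3C = 0x10.
P'[2]: 0x17 ⊕ 0x3A ⊕ 0xB8 = 0x95.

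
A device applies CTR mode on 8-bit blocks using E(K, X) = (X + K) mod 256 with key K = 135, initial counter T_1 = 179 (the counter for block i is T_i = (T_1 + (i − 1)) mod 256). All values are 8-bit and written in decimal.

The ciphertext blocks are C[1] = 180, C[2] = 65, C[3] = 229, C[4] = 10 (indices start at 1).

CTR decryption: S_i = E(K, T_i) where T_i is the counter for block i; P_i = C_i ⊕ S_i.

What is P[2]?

P[2] = 122

P[2]: T = 180, S = E(K, T) = 59; 65 ⊕ 59 = 122.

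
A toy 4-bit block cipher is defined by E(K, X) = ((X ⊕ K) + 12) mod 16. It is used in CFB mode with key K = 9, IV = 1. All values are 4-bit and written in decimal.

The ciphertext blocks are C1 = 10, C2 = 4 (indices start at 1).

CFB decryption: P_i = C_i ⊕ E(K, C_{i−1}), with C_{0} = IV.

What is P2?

P2 = 11

P2: E(K, 10) = 15; 4 ⊕ 15 = 11.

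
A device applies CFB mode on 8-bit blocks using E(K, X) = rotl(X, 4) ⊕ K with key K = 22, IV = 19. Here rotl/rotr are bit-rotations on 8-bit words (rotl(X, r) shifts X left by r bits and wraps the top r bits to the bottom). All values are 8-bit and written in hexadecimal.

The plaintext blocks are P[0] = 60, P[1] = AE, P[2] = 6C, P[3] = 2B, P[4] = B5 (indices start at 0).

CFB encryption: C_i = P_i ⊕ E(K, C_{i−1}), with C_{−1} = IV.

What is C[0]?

C[0]: E(K, 19) = B3; 60 ⊕ B3 = D3.

C[0] = D3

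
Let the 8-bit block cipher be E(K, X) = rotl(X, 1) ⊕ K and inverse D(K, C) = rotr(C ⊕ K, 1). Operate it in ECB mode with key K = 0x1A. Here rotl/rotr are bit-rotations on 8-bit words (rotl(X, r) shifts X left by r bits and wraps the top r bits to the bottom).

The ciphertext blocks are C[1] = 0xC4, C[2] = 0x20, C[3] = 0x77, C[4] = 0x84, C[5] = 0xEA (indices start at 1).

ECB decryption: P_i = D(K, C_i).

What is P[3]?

P[3]: D(K, 0x77) = 0xB6.

P[3] = 0xB6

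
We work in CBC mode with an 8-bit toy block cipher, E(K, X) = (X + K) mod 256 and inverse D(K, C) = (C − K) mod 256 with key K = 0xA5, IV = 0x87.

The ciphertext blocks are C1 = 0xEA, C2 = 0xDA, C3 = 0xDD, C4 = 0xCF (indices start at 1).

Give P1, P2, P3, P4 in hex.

P1 = 0xC2, P2 = 0xDF, P3 = 0xE2, P4 = 0xF7

CBC decryption: P_i = D(K, C_i) ⊕ C_{i−1}, with C_{0} = IV.
P1: D(K, 0xEA) = 0x45; 0x45 ⊕ 0x87 = 0xC2.
P2: D(K, 0xDA) = 0x35; 0x35 ⊕ 0xEA = 0xDF.
P3: D(K, 0xDD) = 0x38; 0x38 ⊕ 0xDA = 0xE2.
P4: D(K, 0xCF) = 0x2A; 0x2A ⊕ 0xDD = 0xF7.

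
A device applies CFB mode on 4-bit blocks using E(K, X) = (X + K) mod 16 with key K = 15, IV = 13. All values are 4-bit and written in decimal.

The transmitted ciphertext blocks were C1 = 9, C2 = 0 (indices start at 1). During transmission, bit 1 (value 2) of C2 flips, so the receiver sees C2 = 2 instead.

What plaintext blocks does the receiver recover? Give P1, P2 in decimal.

CFB decryption: P_i = C_i ⊕ E(K, C_{i−1}), with C_{0} = IV.
Only C2 changed, to 2. In CFB, a change in C_i flips the same bit in P_i and garbles P_{i+1}. Decrypting the received ciphertext:
P1: E(K, 13) = 12; 9 ⊕ 12 = 5.
P2: E(K, 9) = 8; 2 ⊕ 8 = 10.
Blocks that differ from the original plaintext: P2.

P1 = 5, P2 = 10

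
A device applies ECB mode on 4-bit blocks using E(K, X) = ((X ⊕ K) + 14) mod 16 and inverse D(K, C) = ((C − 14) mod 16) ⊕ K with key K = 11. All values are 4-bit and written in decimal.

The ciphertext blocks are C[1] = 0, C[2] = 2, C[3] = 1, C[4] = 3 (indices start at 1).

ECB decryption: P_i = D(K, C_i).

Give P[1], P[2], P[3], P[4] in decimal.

P[1] = 9, P[2] = 15, P[3] = 8, P[4] = 14

P[1]: D(K, 0) = 9.
P[2]: D(K, 2) = 15.
P[3]: D(K, 1) = 8.
P[4]: D(K, 3) = 14.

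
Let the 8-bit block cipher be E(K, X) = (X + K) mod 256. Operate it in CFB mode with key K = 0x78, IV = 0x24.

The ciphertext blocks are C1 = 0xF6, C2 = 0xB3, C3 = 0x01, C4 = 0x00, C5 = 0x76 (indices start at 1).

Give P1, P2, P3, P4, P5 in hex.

CFB decryption: P_i = C_i ⊕ E(K, C_{i−1}), with C_{0} = IV.
P1: E(K, 0x24) = 0x9C; 0xF6 ⊕ 0x9C = 0x6A.
P2: E(K, 0xF6) = 0x6E; 0xB3 ⊕ 0x6E = 0xDD.
P3: E(K, 0xB3) = 0x2B; 0x01 ⊕ 0x2B = 0x2A.
P4: E(K, 0x01) = 0x79; 0x00 ⊕ 0x79 = 0x79.
P5: E(K, 0x00) = 0x78; 0x76 ⊕ 0x78 = 0x0E.

P1 = 0x6A, P2 = 0xDD, P3 = 0x2A, P4 = 0x79, P5 = 0x0E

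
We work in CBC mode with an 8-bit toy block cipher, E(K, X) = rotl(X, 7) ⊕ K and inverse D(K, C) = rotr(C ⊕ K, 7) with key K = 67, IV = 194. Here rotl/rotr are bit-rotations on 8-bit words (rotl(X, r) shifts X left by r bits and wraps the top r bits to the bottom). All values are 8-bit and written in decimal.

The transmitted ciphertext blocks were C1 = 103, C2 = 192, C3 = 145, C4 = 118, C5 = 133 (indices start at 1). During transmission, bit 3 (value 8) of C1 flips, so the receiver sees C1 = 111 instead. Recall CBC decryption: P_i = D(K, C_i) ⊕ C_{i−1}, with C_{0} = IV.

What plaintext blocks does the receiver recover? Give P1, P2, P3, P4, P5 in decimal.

P1 = 154, P2 = 104, P3 = 101, P4 = 251, P5 = 251

Only C1 changed, to 111. In CBC, a change in C_i garbles P_i and flips the same bit in P_{i+1}. Decrypting the received ciphertext:
P1: D(K, 111) = 88; 88 ⊕ 194 = 154.
P2: D(K, 192) = 7; 7 ⊕ 111 = 104.
P3: D(K, 145) = 165; 165 ⊕ 192 = 101.
P4: D(K, 118) = 106; 106 ⊕ 145 = 251.
P5: D(K, 133) = 141; 141 ⊕ 118 = 251.
Blocks that differ from the original plaintext: P1, P2.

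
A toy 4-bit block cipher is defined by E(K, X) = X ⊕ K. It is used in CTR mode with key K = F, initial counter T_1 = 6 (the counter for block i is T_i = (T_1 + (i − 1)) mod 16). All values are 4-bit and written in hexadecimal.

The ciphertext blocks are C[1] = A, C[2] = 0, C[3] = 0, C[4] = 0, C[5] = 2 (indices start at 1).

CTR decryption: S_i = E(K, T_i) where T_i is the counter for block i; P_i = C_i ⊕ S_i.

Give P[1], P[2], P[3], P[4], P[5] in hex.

P[1]: T = 6, S = E(K, T) = 9; A ⊕ 9 = 3.
P[2]: T = 7, S = E(K, T) = 8; 0 ⊕ 8 = 8.
P[3]: T = 8, S = E(K, T) = 7; 0 ⊕ 7 = 7.
P[4]: T = 9, S = E(K, T) = 6; 0 ⊕ 6 = 6.
P[5]: T = A, S = E(K, T) = 5; 2 ⊕ 5 = 7.

P[1] = 3, P[2] = 8, P[3] = 7, P[4] = 6, P[5] = 7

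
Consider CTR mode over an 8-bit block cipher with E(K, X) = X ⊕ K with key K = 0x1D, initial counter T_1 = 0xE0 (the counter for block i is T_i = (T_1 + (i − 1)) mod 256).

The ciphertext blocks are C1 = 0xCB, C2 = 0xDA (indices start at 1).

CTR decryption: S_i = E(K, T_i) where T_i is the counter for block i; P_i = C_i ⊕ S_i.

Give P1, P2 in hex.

P1 = 0x36, P2 = 0x26

P1: T = 0xE0, S = E(K, T) = 0xFD; 0xCB ⊕ 0xFD = 0x36.
P2: T = 0xE1, S = E(K, T) = 0xFC; 0xDA ⊕ 0xFC = 0x26.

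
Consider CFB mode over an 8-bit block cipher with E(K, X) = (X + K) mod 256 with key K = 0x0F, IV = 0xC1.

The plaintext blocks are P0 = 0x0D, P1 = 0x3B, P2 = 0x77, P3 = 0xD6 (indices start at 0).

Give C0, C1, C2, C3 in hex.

C0 = 0xDD, C1 = 0xD7, C2 = 0x91, C3 = 0x76

CFB encryption: C_i = P_i ⊕ E(K, C_{i−1}), with C_{−1} = IV.
C0: E(K, 0xC1) = 0xD0; 0x0D ⊕ 0xD0 = 0xDD.
C1: E(K, 0xDD) = 0xEC; 0x3B ⊕ 0xEC = 0xD7.
C2: E(K, 0xD7) = 0xE6; 0x77 ⊕ 0xE6 = 0x91.
C3: E(K, 0x91) = 0xA0; 0xD6 ⊕ 0xA0 = 0x76.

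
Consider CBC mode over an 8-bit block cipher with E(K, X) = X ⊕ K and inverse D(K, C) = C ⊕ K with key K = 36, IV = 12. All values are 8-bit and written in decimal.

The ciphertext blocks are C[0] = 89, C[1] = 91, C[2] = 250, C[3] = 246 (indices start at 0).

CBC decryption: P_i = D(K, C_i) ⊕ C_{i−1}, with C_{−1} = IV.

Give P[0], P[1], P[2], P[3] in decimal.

P[0]: D(K, 89) = 125; 125 ⊕ 12 = 113.
P[1]: D(K, 91) = 127; 127 ⊕ 89 = 38.
P[2]: D(K, 250) = 222; 222 ⊕ 91 = 133.
P[3]: D(K, 246) = 210; 210 ⊕ 250 = 40.

P[0] = 113, P[1] = 38, P[2] = 133, P[3] = 40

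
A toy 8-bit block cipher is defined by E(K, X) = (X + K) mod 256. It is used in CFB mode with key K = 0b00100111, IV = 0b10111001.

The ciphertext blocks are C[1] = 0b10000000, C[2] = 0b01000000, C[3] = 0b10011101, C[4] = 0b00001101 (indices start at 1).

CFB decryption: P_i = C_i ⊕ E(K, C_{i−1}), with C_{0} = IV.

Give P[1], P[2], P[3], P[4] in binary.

P[1] = 0b01100000, P[2] = 0b11100111, P[3] = 0b11111010, P[4] = 0b11001001

P[1]: E(K, 0b10111001) = 0b11100000; 0b10000000 ⊕ 0b11100000 = 0b01100000.
P[2]: E(K, 0b10000000) = 0b10100111; 0b01000000 ⊕ 0b10100111 = 0b11100111.
P[3]: E(K, 0b01000000) = 0b01100111; 0b10011101 ⊕ 0b01100111 = 0b11111010.
P[4]: E(K, 0b10011101) = 0b11000100; 0b00001101 ⊕ 0b11000100 = 0b11001001.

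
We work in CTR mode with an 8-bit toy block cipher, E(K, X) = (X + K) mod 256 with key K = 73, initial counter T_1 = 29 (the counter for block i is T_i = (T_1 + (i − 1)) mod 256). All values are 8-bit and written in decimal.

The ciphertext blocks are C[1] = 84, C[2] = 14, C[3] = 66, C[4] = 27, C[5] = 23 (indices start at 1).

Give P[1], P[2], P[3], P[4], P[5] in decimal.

P[1] = 50, P[2] = 105, P[3] = 42, P[4] = 114, P[5] = 125

CTR decryption: S_i = E(K, T_i) where T_i is the counter for block i; P_i = C_i ⊕ S_i.
P[1]: T = 29, S = E(K, T) = 102; 84 ⊕ 102 = 50.
P[2]: T = 30, S = E(K, T) = 103; 14 ⊕ 103 = 105.
P[3]: T = 31, S = E(K, T) = 104; 66 ⊕ 104 = 42.
P[4]: T = 32, S = E(K, T) = 105; 27 ⊕ 105 = 114.
P[5]: T = 33, S = E(K, T) = 106; 23 ⊕ 106 = 125.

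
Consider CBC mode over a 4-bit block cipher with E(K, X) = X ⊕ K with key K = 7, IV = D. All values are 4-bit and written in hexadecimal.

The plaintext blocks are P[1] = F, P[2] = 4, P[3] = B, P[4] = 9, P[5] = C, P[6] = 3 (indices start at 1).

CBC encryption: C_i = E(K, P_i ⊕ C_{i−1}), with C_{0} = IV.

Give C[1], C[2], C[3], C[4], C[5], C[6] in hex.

C[1] = 5, C[2] = 6, C[3] = A, C[4] = 4, C[5] = F, C[6] = B

C[1]: P[1] ⊕ D = 2; E(K, 2) = 5.
C[2]: P[2] ⊕ 5 = 1; E(K, 1) = 6.
C[3]: P[3] ⊕ 6 = D; E(K, D) = A.
C[4]: P[4] ⊕ A = 3; E(K, 3) = 4.
C[5]: P[5] ⊕ 4 = 8; E(K, 8) = F.
C[6]: P[6] ⊕ F = C; E(K, C) = B.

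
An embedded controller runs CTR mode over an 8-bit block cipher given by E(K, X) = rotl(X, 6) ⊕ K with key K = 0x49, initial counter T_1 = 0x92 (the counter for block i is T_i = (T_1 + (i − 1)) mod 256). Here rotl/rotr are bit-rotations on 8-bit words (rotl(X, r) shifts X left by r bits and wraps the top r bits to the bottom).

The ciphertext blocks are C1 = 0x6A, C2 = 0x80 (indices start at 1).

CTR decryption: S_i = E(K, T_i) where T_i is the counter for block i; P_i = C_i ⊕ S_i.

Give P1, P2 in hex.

P1 = 0x87, P2 = 0x2D

P1: T = 0x92, S = E(K, T) = 0xED; 0x6A ⊕ 0xED = 0x87.
P2: T = 0x93, S = E(K, T) = 0xAD; 0x80 ⊕ 0xAD = 0x2D.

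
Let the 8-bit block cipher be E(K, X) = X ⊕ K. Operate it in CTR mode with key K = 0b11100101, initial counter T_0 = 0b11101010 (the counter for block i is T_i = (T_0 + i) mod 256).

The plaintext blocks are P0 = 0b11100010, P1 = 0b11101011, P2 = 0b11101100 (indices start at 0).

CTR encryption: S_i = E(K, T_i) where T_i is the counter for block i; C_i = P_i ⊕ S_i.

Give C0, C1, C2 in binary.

C0 = 0b11101101, C1 = 0b11100101, C2 = 0b11100101

C0: T = 0b11101010, S = E(K, T) = 0b00001111; 0b11100010 ⊕ 0b00001111 = 0b11101101.
C1: T = 0b11101011, S = E(K, T) = 0b00001110; 0b11101011 ⊕ 0b00001110 = 0b11100101.
C2: T = 0b11101100, S = E(K, T) = 0b00001001; 0b11101100 ⊕ 0b00001001 = 0b11100101.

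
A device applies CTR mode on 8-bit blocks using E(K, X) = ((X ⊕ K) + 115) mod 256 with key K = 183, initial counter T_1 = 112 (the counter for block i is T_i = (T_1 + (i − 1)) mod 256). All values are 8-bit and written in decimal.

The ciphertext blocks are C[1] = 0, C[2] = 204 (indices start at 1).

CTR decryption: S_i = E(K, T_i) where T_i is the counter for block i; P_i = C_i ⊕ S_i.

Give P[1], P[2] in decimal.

P[1]: T = 112, S = E(K, T) = 58; 0 ⊕ 58 = 58.
P[2]: T = 113, S = E(K, T) = 57; 204 ⊕ 57 = 245.

P[1] = 58, P[2] = 245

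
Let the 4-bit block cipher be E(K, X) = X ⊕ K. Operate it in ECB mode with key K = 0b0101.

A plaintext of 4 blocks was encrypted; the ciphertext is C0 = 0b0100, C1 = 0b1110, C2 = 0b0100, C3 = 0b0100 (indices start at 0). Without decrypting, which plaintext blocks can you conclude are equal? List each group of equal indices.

ECB encrypts each block independently with the same key, so equal ciphertext blocks imply equal plaintext blocks.
C0 = C2 = C3 = 0b0100, so P0 = P2 = P3.

P0 = P2 = P3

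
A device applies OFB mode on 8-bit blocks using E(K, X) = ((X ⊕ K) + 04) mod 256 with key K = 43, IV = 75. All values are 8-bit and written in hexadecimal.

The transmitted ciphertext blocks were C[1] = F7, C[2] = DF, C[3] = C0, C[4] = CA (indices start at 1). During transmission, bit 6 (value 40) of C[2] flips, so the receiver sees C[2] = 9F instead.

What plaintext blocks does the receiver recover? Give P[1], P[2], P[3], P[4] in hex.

P[1] = CD, P[2] = E2, P[3] = 82, P[4] = CF

OFB decryption: S_i = E(K, S_{i−1}) with S_{0} = IV; P_i = C_i ⊕ S_i.
Only C[2] changed, to 9F. In OFB, a change in C_i flips the same bit in P_i only; the keystream is unaffected. Decrypting the received ciphertext:
P[1]: S = E(K, 75) = 3A; F7 ⊕ 3A = CD.
P[2]: S = E(K, 3A) = 7D; 9F ⊕ 7D = E2.
P[3]: S = E(K, 7D) = 42; C0 ⊕ 42 = 82.
P[4]: S = E(K, 42) = 05; CA ⊕ 05 = CF.
Blocks that differ from the original plaintext: P[2].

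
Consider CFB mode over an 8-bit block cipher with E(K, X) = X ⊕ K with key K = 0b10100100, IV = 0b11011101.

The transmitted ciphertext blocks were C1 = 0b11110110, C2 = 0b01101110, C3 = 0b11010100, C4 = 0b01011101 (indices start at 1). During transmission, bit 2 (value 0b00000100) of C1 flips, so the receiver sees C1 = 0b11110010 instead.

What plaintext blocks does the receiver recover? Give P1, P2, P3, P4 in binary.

CFB decryption: P_i = C_i ⊕ E(K, C_{i−1}), with C_{0} = IV.
Only C1 changed, to 0b11110010. In CFB, a change in C_i flips the same bit in P_i and garbles P_{i+1}. Decrypting the received ciphertext:
P1: E(K, 0b11011101) = 0b01111001; 0b11110010 ⊕ 0b01111001 = 0b10001011.
P2: E(K, 0b11110010) = 0b01010110; 0b01101110 ⊕ 0b01010110 = 0b00111000.
P3: E(K, 0b01101110) = 0b11001010; 0b11010100 ⊕ 0b11001010 = 0b00011110.
P4: E(K, 0b11010100) = 0b01110000; 0b01011101 ⊕ 0b01110000 = 0b00101101.
Blocks that differ from the original plaintext: P1, P2.

P1 = 0b10001011, P2 = 0b00111000, P3 = 0b00011110, P4 = 0b00101101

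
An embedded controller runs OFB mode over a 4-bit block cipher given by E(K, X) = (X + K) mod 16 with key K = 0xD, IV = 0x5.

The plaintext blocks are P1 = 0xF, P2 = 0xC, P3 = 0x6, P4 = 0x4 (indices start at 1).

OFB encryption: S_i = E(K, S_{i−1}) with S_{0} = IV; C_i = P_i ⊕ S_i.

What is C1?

C1: S = E(K, 0x5) = 0x2; 0xF ⊕ 0x2 = 0xD.

C1 = 0xD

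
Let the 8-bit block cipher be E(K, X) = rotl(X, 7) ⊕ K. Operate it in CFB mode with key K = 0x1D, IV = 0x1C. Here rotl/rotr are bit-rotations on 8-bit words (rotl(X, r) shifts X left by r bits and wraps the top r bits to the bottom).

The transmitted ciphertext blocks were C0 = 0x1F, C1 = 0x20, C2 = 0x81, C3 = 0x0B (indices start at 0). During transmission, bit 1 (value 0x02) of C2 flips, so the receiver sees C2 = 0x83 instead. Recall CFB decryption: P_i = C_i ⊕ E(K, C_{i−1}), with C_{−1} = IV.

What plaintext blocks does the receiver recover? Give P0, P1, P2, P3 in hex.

Only C2 changed, to 0x83. In CFB, a change in C_i flips the same bit in P_i and garbles P_{i+1}. Decrypting the received ciphertext:
P0: E(K, 0x1C) = 0x13; 0x1F ⊕ 0x13 = 0x0C.
P1: E(K, 0x1F) = 0x92; 0x20 ⊕ 0x92 = 0xB2.
P2: E(K, 0x20) = 0x0D; 0x83 ⊕ 0x0D = 0x8E.
P3: E(K, 0x83) = 0xDC; 0x0B ⊕ 0xDC = 0xD7.
Blocks that differ from the original plaintext: P2, P3.

P0 = 0x0C, P1 = 0xB2, P2 = 0x8E, P3 = 0xD7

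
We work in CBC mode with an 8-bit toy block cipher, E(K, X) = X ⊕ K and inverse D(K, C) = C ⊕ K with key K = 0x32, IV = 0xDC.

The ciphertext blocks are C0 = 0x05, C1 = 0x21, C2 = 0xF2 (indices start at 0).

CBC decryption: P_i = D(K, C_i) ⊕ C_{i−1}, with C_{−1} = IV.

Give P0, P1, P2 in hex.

P0: D(K, 0x05) = 0x37; 0x37 ⊕ 0xDC = 0xEB.
P1: D(K, 0x21) = 0x13; 0x13 ⊕ 0x05 = 0x16.
P2: D(K, 0xF2) = 0xC0; 0xC0 ⊕ 0x21 = 0xE1.

P0 = 0xEB, P1 = 0x16, P2 = 0xE1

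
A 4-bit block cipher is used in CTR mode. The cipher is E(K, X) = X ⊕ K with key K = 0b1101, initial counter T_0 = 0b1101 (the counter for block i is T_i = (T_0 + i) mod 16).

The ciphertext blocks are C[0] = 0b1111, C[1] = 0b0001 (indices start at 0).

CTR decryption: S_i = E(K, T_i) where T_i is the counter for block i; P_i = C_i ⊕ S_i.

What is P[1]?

P[1] = 0b0010

P[1]: T = 0b1110, S = E(K, T) = 0b0011; 0b0001 ⊕ 0b0011 = 0b0010.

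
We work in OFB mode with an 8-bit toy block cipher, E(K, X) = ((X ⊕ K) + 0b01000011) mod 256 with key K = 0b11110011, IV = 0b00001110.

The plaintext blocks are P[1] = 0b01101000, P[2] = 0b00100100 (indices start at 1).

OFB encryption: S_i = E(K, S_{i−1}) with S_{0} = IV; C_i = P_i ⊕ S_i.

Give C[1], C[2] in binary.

C[1]: S = E(K, 0b00001110) = 0b01000000; 0b01101000 ⊕ 0b01000000 = 0b00101000.
C[2]: S = E(K, 0b01000000) = 0b11110110; 0b00100100 ⊕ 0b11110110 = 0b11010010.

C[1] = 0b00101000, C[2] = 0b11010010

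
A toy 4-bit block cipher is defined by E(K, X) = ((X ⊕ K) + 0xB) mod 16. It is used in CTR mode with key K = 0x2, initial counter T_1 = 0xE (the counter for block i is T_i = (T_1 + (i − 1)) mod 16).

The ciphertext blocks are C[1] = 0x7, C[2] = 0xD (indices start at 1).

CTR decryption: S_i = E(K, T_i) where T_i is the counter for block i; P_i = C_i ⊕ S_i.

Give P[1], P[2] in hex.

P[1]: T = 0xE, S = E(K, T) = 0x7; 0x7 ⊕ 0x7 = 0x0.
P[2]: T = 0xF, S = E(K, T) = 0x8; 0xD ⊕ 0x8 = 0x5.

P[1] = 0x0, P[2] = 0x5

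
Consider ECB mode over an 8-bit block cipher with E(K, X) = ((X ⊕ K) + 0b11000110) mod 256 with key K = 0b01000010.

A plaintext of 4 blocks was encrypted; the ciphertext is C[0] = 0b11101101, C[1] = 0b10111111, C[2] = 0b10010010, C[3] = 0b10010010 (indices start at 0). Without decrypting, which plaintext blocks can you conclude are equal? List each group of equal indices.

ECB encrypts each block independently with the same key, so equal ciphertext blocks imply equal plaintext blocks.
C[2] = C[3] = 0b10010010, so P[2] = P[3].

P[2] = P[3]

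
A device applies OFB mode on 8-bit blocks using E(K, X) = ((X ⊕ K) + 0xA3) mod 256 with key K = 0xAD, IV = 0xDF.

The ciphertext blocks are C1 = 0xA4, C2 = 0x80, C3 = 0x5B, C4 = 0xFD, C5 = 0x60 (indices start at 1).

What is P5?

OFB decryption: S_i = E(K, S_{i−1}) with S_{0} = IV; P_i = C_i ⊕ S_i.
P1: S = E(K, 0xDF) = 0x15; 0xA4 ⊕ 0x15 = 0xB1.
P2: S = E(K, 0x15) = 0x5B; 0x80 ⊕ 0x5B = 0xDB.
P3: S = E(K, 0x5B) = 0x99; 0x5B ⊕ 0x99 = 0xC2.
P4: S = E(K, 0x99) = 0xD7; 0xFD ⊕ 0xD7 = 0x2A.
P5: S = E(K, 0xD7) = 0x1D; 0x60 ⊕ 0x1D = 0x7D.

P5 = 0x7D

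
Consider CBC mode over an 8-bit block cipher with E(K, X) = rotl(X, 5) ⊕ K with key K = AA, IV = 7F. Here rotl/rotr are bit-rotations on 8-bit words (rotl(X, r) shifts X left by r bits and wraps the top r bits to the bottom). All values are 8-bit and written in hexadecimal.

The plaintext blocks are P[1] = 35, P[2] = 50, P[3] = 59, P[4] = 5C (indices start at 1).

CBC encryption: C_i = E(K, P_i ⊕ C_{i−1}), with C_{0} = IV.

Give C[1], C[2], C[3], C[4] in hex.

C[1] = E3, C[2] = DC, C[3] = 1A, C[4] = 62

C[1]: P[1] ⊕ 7F = 4A; E(K, 4A) = E3.
C[2]: P[2] ⊕ E3 = B3; E(K, B3) = DC.
C[3]: P[3] ⊕ DC = 85; E(K, 85) = 1A.
C[4]: P[4] ⊕ 1A = 46; E(K, 46) = 62.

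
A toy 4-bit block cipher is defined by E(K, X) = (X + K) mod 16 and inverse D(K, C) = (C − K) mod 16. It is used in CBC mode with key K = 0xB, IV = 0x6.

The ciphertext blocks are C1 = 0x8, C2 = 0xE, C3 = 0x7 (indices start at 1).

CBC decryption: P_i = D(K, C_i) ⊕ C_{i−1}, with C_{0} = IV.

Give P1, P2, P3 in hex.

P1: D(K, 0x8) = 0xD; 0xD ⊕ 0x6 = 0xB.
P2: D(K, 0xE) = 0x3; 0x3 ⊕ 0x8 = 0xB.
P3: D(K, 0x7) = 0xC; 0xC ⊕ 0xE = 0x2.

P1 = 0xB, P2 = 0xB, P3 = 0x2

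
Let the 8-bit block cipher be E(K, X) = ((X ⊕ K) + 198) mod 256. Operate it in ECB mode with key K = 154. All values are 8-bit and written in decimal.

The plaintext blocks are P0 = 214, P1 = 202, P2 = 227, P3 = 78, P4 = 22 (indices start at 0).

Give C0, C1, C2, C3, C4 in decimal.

C0 = 18, C1 = 22, C2 = 63, C3 = 154, C4 = 82

ECB encryption: C_i = E(K, P_i).
C0: E(K, 214) = 18.
C1: E(K, 202) = 22.
C2: E(K, 227) = 63.
C3: E(K, 78) = 154.
C4: E(K, 22) = 82.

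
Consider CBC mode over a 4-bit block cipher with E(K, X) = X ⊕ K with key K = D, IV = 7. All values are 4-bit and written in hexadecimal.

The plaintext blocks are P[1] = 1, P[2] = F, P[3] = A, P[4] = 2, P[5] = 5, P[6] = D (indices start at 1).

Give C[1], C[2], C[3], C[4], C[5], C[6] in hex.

CBC encryption: C_i = E(K, P_i ⊕ C_{i−1}), with C_{0} = IV.
C[1]: P[1] ⊕ 7 = 6; E(K, 6) = B.
C[2]: P[2] ⊕ B = 4; E(K, 4) = 9.
C[3]: P[3] ⊕ 9 = 3; E(K, 3) = E.
C[4]: P[4] ⊕ E = C; E(K, C) = 1.
C[5]: P[5] ⊕ 1 = 4; E(K, 4) = 9.
C[6]: P[6] ⊕ 9 = 4; E(K, 4) = 9.

C[1] = B, C[2] = 9, C[3] = E, C[4] = 1, C[5] = 9, C[6] = 9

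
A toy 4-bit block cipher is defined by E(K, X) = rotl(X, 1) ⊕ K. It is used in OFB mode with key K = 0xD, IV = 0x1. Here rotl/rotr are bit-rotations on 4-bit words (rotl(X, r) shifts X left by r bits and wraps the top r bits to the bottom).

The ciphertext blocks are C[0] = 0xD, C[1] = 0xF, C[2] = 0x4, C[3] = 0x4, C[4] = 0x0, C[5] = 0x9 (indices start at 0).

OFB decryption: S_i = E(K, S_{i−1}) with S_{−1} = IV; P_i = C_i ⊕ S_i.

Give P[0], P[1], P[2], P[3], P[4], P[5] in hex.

P[0] = 0x2, P[1] = 0xD, P[2] = 0xD, P[3] = 0xA, P[4] = 0x0, P[5] = 0x4

P[0]: S = E(K, 0x1) = 0xF; 0xD ⊕ 0xF = 0x2.
P[1]: S = E(K, 0xF) = 0x2; 0xF ⊕ 0x2 = 0xD.
P[2]: S = E(K, 0x2) = 0x9; 0x4 ⊕ 0x9 = 0xD.
P[3]: S = E(K, 0x9) = 0xE; 0x4 ⊕ 0xE = 0xA.
P[4]: S = E(K, 0xE) = 0x0; 0x0 ⊕ 0x0 = 0x0.
P[5]: S = E(K, 0x0) = 0xD; 0x9 ⊕ 0xD = 0x4.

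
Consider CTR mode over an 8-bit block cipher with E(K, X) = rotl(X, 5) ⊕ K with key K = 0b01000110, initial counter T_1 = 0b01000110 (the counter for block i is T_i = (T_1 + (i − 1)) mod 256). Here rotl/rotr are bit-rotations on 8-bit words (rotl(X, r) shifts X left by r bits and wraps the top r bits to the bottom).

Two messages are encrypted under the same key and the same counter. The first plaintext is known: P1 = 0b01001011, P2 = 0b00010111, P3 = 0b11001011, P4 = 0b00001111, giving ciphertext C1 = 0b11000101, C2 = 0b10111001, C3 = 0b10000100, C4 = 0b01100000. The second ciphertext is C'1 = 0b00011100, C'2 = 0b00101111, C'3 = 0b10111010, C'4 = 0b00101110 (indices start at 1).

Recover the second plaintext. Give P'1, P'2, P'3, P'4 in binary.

In CTR with a reused counter, both messages share the same keystream S_i, so C_i ⊕ C'_i = P_i ⊕ P'_i and thus P'_i = P_i ⊕ C_i ⊕ C'_i.
P'1: 0b01001011 ⊕ 0b11000101 ⊕ 0b00011100 = 0b10010010.
P'2: 0b00010111 ⊕ 0b10111001 ⊕ 0b00101111 = 0b10000001.
P'3: 0b11001011 ⊕ 0b10000100 ⊕ 0b10111010 = 0b11110101.
P'4: 0b00001111 ⊕ 0b01100000 ⊕ 0b00101110 = 0b01000001.

P'1 = 0b10010010, P'2 = 0b10000001, P'3 = 0b11110101, P'4 = 0b01000001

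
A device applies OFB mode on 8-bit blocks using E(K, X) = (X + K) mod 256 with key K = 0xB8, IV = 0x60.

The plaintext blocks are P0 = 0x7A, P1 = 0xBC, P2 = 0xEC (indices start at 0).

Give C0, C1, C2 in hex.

OFB encryption: S_i = E(K, S_{i−1}) with S_{−1} = IV; C_i = P_i ⊕ S_i.
C0: S = E(K, 0x60) = 0x18; 0x7A ⊕ 0x18 = 0x62.
C1: S = E(K, 0x18) = 0xD0; 0xBC ⊕ 0xD0 = 0x6C.
C2: S = E(K, 0xD0) = 0x88; 0xEC ⊕ 0x88 = 0x64.

C0 = 0x62, C1 = 0x6C, C2 = 0x64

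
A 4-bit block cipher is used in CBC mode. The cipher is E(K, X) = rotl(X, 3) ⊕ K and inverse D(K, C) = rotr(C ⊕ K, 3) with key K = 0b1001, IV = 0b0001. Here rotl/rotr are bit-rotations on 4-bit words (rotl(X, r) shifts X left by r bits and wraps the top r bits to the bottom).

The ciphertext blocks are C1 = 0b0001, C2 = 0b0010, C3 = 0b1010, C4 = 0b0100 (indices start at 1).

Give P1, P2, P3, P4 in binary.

CBC decryption: P_i = D(K, C_i) ⊕ C_{i−1}, with C_{0} = IV.
P1: D(K, 0b0001) = 0b0001; 0b0001 ⊕ 0b0001 = 0b0000.
P2: D(K, 0b0010) = 0b0111; 0b0111 ⊕ 0b0001 = 0b0110.
P3: D(K, 0b1010) = 0b0110; 0b0110 ⊕ 0b0010 = 0b0100.
P4: D(K, 0b0100) = 0b1011; 0b1011 ⊕ 0b1010 = 0b0001.

P1 = 0b0000, P2 = 0b0110, P3 = 0b0100, P4 = 0b0001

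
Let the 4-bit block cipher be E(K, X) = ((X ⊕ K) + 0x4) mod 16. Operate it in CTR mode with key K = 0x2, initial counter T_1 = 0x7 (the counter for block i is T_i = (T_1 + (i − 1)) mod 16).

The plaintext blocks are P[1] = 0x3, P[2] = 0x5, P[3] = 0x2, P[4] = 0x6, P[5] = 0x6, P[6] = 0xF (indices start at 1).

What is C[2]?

C[2] = 0xB

CTR encryption: S_i = E(K, T_i) where T_i is the counter for block i; C_i = P_i ⊕ S_i.
C[1]: T = 0x7, S = E(K, T) = 0x9; 0x3 ⊕ 0x9 = 0xA.
C[2]: T = 0x8, S = E(K, T) = 0xE; 0x5 ⊕ 0xE = 0xB.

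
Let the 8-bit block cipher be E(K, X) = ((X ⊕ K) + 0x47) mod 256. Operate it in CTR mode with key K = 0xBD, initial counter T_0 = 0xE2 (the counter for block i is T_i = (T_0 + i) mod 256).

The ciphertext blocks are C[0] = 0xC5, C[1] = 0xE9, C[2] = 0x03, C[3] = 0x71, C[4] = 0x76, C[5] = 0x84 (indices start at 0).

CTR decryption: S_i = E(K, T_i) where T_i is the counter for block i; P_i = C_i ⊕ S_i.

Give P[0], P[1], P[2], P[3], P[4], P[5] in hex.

P[0] = 0x63, P[1] = 0x4C, P[2] = 0xA3, P[3] = 0xEE, P[4] = 0xD4, P[5] = 0x25

P[0]: T = 0xE2, S = E(K, T) = 0xA6; 0xC5 ⊕ 0xA6 = 0x63.
P[1]: T = 0xE3, S = E(K, T) = 0xA5; 0xE9 ⊕ 0xA5 = 0x4C.
P[2]: T = 0xE4, S = E(K, T) = 0xA0; 0x03 ⊕ 0xA0 = 0xA3.
P[3]: T = 0xE5, S = E(K, T) = 0x9F; 0x71 ⊕ 0x9F = 0xEE.
P[4]: T = 0xE6, S = E(K, T) = 0xA2; 0x76 ⊕ 0xA2 = 0xD4.
P[5]: T = 0xE7, S = E(K, T) = 0xA1; 0x84 ⊕ 0xA1 = 0x25.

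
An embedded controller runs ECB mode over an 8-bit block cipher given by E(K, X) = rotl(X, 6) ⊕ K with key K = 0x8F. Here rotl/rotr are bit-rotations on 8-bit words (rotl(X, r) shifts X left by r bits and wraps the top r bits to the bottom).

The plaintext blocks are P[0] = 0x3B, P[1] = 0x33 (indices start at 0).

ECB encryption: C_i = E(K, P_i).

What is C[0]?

C[0]: E(K, 0x3B) = 0x41.

C[0] = 0x41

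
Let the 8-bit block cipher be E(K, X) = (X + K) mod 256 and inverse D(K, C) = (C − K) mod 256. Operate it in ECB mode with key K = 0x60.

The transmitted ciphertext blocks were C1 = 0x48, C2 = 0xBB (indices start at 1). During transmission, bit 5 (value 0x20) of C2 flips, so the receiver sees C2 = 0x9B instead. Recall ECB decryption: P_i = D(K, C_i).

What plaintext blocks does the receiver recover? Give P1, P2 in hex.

Only C2 changed, to 0x9B. In ECB, a change in C_i affects only P_i. Decrypting the received ciphertext:
P1: D(K, 0x48) = 0xE8.
P2: D(K, 0x9B) = 0x3B.
Blocks that differ from the original plaintext: P2.

P1 = 0xE8, P2 = 0x3B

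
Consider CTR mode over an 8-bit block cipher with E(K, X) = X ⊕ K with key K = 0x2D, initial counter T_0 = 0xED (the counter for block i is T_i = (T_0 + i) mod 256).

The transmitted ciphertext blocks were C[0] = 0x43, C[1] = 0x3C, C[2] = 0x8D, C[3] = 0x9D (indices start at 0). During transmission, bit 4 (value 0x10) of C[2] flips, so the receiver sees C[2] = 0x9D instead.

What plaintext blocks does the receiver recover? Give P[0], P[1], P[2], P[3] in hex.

CTR decryption: S_i = E(K, T_i) where T_i is the counter for block i; P_i = C_i ⊕ S_i.
Only C[2] changed, to 0x9D. In CTR, a change in C_i flips the same bit in P_i only; the keystream is unaffected. Decrypting the received ciphertext:
P[0]: T = 0xED, S = E(K, T) = 0xC0; 0x43 ⊕ 0xC0 = 0x83.
P[1]: T = 0xEE, S = E(K, T) = 0xC3; 0x3C ⊕ 0xC3 = 0xFF.
P[2]: T = 0xEF, S = E(K, T) = 0xC2; 0x9D ⊕ 0xC2 = 0x5F.
P[3]: T = 0xF0, S = E(K, T) = 0xDD; 0x9D ⊕ 0xDD = 0x40.
Blocks that differ from the original plaintext: P[2].

P[0] = 0x83, P[1] = 0xFF, P[2] = 0x5F, P[3] = 0x40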